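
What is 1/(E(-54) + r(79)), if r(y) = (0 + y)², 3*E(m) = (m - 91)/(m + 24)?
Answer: 18/112367 ≈ 0.00016019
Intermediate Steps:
E(m) = (-91 + m)/(3*(24 + m)) (E(m) = ((m - 91)/(m + 24))/3 = ((-91 + m)/(24 + m))/3 = (-91 + m)/(3*(24 + m)))
r(y) = y²
1/(E(-54) + r(79)) = 1/((-91 - 54)/(3*(24 - 54)) + 79²) = 1/((⅓)*(-145)/(-30) + 6241) = 1/((⅓)*(-1/30)*(-145) + 6241) = 1/(29/18 + 6241) = 1/(112367/18) = 18/112367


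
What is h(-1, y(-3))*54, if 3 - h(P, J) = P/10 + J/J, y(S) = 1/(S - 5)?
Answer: 567/5 ≈ 113.40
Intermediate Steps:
y(S) = 1/(-5 + S)
h(P, J) = 2 - P/10 (h(P, J) = 3 - (P/10 + J/J) = 3 - (P*(⅒) + 1) = 3 - (P/10 + 1) = 3 - (1 + P/10) = 3 + (-1 - P/10) = 2 - P/10)
h(-1, y(-3))*54 = (2 - ⅒*(-1))*54 = (2 + ⅒)*54 = (21/10)*54 = 567/5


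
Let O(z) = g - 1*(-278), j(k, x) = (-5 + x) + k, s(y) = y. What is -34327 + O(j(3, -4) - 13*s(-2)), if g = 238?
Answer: -33811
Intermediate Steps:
j(k, x) = -5 + k + x
O(z) = 516 (O(z) = 238 - 1*(-278) = 238 + 278 = 516)
-34327 + O(j(3, -4) - 13*s(-2)) = -34327 + 516 = -33811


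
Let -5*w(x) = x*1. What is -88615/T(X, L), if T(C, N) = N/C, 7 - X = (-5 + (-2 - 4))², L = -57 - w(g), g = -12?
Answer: -16836850/99 ≈ -1.7007e+5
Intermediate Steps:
w(x) = -x/5
L = -297/5 (L = -57 - (-1)*(-12)/5 = -57 - 1*12/5 = -57 - 12/5 = -297/5 ≈ -59.400)
X = -114 (X = 7 - (-5 + (-2 - 4))² = 7 - (-5 - 6)² = 7 - 1*(-11)² = 7 - 1*121 = 7 - 121 = -114)
-88615/T(X, L) = -88615/((-297/5/(-114))) = -88615/((-297/5*(-1/114))) = -88615/99/190 = -88615*190/99 = -16836850/99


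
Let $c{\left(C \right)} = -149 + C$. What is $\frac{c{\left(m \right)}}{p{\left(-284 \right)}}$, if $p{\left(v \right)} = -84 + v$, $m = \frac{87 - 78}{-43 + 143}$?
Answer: $\frac{14891}{36800} \approx 0.40465$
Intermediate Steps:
$m = \frac{9}{100} \approx 0.09$
$\frac{c{\left(m \right)}}{p{\left(-284 \right)}} = \frac{-149 + \frac{9}{100}}{-84 - 284} = - \frac{14891}{100 \left(-368\right)} = \left(- \frac{14891}{100}\right) \left(- \frac{1}{368}\right) = \frac{14891}{36800}$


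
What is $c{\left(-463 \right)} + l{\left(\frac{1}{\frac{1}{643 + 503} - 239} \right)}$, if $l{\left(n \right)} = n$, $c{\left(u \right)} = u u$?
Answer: $\frac{58714167371}{273893} \approx 2.1437 \cdot 10^{5}$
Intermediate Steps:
$c{\left(u \right)} = u^{2}$
$c{\left(-463 \right)} + l{\left(\frac{1}{\frac{1}{643 + 503} - 239} \right)} = \left(-463\right)^{2} + \frac{1}{\frac{1}{643 + 503} - 239} = 214369 + \frac{1}{\frac{1}{1146} - 239} = 214369 + \frac{1}{- \frac{273893}{1146}} = 214369 - \frac{1146}{273893} = \frac{58714167371}{273893}$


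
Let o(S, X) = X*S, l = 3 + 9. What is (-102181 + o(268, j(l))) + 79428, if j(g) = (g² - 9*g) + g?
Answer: -9889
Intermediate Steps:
l = 12
j(g) = g² - 8*g
o(S, X) = S*X
(-102181 + o(268, j(l))) + 79428 = (-102181 + 268*(12*(-8 + 12))) + 79428 = (-102181 + 268*(12*4)) + 79428 = (-102181 + 268*48) + 79428 = (-102181 + 12864) + 79428 = -89317 + 79428 = -9889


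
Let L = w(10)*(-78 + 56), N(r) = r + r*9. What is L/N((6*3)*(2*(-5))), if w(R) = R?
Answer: 11/90 ≈ 0.12222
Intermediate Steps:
N(r) = 10*r (N(r) = r + 9*r = 10*r)
L = -220 (L = 10*(-78 + 56) = 10*(-22) = -220)
L/N((6*3)*(2*(-5))) = -220/(10*((6*3)*(2*(-5)))) = -220/(10*(18*(-10))) = -220/(10*(-180)) = -220/(-1800) = -220*(-1/1800) = 11/90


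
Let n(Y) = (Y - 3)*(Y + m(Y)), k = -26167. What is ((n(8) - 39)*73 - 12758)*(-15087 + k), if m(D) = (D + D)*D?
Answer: -1404079890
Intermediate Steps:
m(D) = 2*D**2 (m(D) = (2*D)*D = 2*D**2)
n(Y) = (-3 + Y)*(Y + 2*Y**2) (n(Y) = (Y - 3)*(Y + 2*Y**2) = (-3 + Y)*(Y + 2*Y**2))
((n(8) - 39)*73 - 12758)*(-15087 + k) = ((8*(-3 - 5*8 + 2*8**2) - 39)*73 - 12758)*(-15087 - 26167) = ((8*(-3 - 40 + 2*64) - 39)*73 - 12758)*(-41254) = ((8*(-3 - 40 + 128) - 39)*73 - 12758)*(-41254) = ((8*85 - 39)*73 - 12758)*(-41254) = ((680 - 39)*73 - 12758)*(-41254) = (641*73 - 12758)*(-41254) = (46793 - 12758)*(-41254) = 34035*(-41254) = -1404079890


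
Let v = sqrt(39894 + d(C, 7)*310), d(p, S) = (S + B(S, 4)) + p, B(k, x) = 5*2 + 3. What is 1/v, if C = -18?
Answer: sqrt(40514)/40514 ≈ 0.0049682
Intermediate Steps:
B(k, x) = 13 (B(k, x) = 10 + 3 = 13)
d(p, S) = 13 + S + p (d(p, S) = (S + 13) + p = (13 + S) + p = 13 + S + p)
v = sqrt(40514) (v = sqrt(39894 + (13 + 7 - 18)*310) = sqrt(39894 + 2*310) = sqrt(39894 + 620) = sqrt(40514) ≈ 201.28)
1/v = 1/(sqrt(40514)) = sqrt(40514)/40514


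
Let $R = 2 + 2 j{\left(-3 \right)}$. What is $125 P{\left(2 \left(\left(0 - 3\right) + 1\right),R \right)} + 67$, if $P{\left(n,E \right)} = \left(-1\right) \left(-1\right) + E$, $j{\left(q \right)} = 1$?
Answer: $692$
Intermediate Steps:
$R = 4$ ($R = 2 + 2 \cdot 1 = 2 + 2 = 4$)
$P{\left(n,E \right)} = 1 + E$
$125 P{\left(2 \left(\left(0 - 3\right) + 1\right),R \right)} + 67 = 125 \left(1 + 4\right) + 67 = 125 \cdot 5 + 67 = 625 + 67 = 692$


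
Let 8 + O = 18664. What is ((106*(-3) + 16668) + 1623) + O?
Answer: 36629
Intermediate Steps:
O = 18656 (O = -8 + 18664 = 18656)
((106*(-3) + 16668) + 1623) + O = ((106*(-3) + 16668) + 1623) + 18656 = ((-318 + 16668) + 1623) + 18656 = (16350 + 1623) + 18656 = 17973 + 18656 = 36629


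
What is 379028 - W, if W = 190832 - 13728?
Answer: 201924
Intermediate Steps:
W = 177104
379028 - W = 379028 - 1*177104 = 379028 - 177104 = 201924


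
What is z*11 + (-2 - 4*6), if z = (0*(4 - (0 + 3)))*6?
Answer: -26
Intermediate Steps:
z = 0 (z = (0*(4 - 1*3))*6 = (0*(4 - 3))*6 = (0*1)*6 = 0*6 = 0)
z*11 + (-2 - 4*6) = 0*11 + (-2 - 4*6) = 0 + (-2 - 24) = 0 - 26 = -26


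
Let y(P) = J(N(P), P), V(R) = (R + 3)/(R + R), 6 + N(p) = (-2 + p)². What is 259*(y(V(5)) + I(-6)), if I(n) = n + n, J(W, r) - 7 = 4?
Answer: -259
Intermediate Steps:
N(p) = -6 + (-2 + p)²
J(W, r) = 11 (J(W, r) = 7 + 4 = 11)
I(n) = 2*n
V(R) = (3 + R)/(2*R) (V(R) = (3 + R)/((2*R)) = (3 + R)*(1/(2*R)) = (3 + R)/(2*R))
y(P) = 11
259*(y(V(5)) + I(-6)) = 259*(11 + 2*(-6)) = 259*(11 - 12) = 259*(-1) = -259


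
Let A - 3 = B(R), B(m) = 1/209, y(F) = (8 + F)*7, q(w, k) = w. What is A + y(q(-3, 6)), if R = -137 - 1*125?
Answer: 7943/209 ≈ 38.005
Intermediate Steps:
y(F) = 56 + 7*F
R = -262 (R = -137 - 125 = -262)
B(m) = 1/209
A = 628/209 (A = 3 + 1/209 = 628/209 ≈ 3.0048)
A + y(q(-3, 6)) = 628/209 + (56 + 7*(-3)) = 628/209 + (56 - 21) = 628/209 + 35 = 7943/209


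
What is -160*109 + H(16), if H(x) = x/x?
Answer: -17439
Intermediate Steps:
H(x) = 1
-160*109 + H(16) = -160*109 + 1 = -17440 + 1 = -17439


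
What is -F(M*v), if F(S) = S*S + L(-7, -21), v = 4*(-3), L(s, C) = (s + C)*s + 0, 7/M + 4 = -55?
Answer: -689332/3481 ≈ -198.03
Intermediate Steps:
M = -7/59 (M = 7/(-4 - 55) = 7/(-59) = 7*(-1/59) = -7/59 ≈ -0.11864)
L(s, C) = s*(C + s) (L(s, C) = (C + s)*s + 0 = s*(C + s) + 0 = s*(C + s))
v = -12
F(S) = 196 + S² (F(S) = S*S - 7*(-21 - 7) = S² - 7*(-28) = S² + 196 = 196 + S²)
-F(M*v) = -(196 + (-7/59*(-12))²) = -(196 + (84/59)²) = -(196 + 7056/3481) = -1*689332/3481 = -689332/3481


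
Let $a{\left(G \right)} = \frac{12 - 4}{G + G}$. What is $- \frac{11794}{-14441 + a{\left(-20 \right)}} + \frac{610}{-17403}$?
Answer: $\frac{491104625}{628300509} \approx 0.78164$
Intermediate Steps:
$a{\left(G \right)} = \frac{4}{G}$ ($a{\left(G \right)} = \frac{8}{2 G} = 8 \frac{1}{2 G} = \frac{4}{G}$)
$- \frac{11794}{-14441 + a{\left(-20 \right)}} + \frac{610}{-17403} = - \frac{11794}{-14441 + \frac{4}{-20}} + \frac{610}{-17403} = - \frac{11794}{-14441 + 4 \left(- \frac{1}{20}\right)} + 610 \left(- \frac{1}{17403}\right) = - \frac{11794}{-14441 - \frac{1}{5}} - \frac{610}{17403} = - \frac{11794}{- \frac{72206}{5}} - \frac{610}{17403} = \left(-11794\right) \left(- \frac{5}{72206}\right) - \frac{610}{17403} = \frac{29485}{36103} - \frac{610}{17403} = \frac{491104625}{628300509}$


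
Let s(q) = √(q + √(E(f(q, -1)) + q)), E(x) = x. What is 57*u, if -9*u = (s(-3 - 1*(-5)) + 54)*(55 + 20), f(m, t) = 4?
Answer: -25650 - 475*√(2 + √6) ≈ -26652.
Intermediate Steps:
s(q) = √(q + √(4 + q))
u = -450 - 25*√(2 + √6)/3 (u = -(√((-3 - 1*(-5)) + √(4 + (-3 - 1*(-5)))) + 54)*(55 + 20)/9 = -(√((-3 + 5) + √(4 + (-3 + 5))) + 54)*75/9 = -(√(2 + √(4 + 2)) + 54)*75/9 = -(√(2 + √6) + 54)*75/9 = -(54 + √(2 + √6))*75/9 = -(4050 + 75*√(2 + √6))/9 = -450 - 25*√(2 + √6)/3 ≈ -467.58)
57*u = 57*(-450 - 25*√(2 + √6)/3) = -25650 - 475*√(2 + √6)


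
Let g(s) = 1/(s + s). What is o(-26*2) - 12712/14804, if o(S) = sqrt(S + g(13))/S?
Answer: -3178/3701 - I*sqrt(35126)/1352 ≈ -0.85869 - 0.13862*I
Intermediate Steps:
g(s) = 1/(2*s)
o(S) = sqrt(1/26 + S)/S (o(S) = sqrt(S + (1/2)/13)/S = sqrt(S + (1/2)*(1/13))/S = sqrt(S + 1/26)/S = sqrt(1/26 + S)/S)
o(-26*2) - 12712/14804 = sqrt(26 + 676*(-26*2))/(26*((-26*2))) - 12712/14804 = (1/26)*sqrt(26 + 676*(-52))/(-52) - 12712/14804 = (1/26)*(-1/52)*sqrt(26 - 35152) - 1*3178/3701 = (1/26)*(-1/52)*sqrt(-35126) - 3178/3701 = (1/26)*(-1/52)*(I*sqrt(35126)) - 3178/3701 = -I*sqrt(35126)/1352 - 3178/3701 = -3178/3701 - I*sqrt(35126)/1352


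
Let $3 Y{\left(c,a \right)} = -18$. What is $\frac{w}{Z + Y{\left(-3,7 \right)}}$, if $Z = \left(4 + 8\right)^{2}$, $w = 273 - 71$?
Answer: $\frac{101}{69} \approx 1.4638$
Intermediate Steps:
$Y{\left(c,a \right)} = -6$ ($Y{\left(c,a \right)} = \frac{1}{3} \left(-18\right) = -6$)
$w = 202$ ($w = 273 - 71 = 202$)
$Z = 144$ ($Z = 12^{2} = 144$)
$\frac{w}{Z + Y{\left(-3,7 \right)}} = \frac{202}{144 - 6} = \frac{202}{138} = 202 \cdot \frac{1}{138} = \frac{101}{69}$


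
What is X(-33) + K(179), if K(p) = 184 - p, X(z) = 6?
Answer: 11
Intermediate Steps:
X(-33) + K(179) = 6 + (184 - 1*179) = 6 + (184 - 179) = 6 + 5 = 11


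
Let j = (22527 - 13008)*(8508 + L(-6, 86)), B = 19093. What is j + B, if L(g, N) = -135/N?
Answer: 6965295005/86 ≈ 8.0992e+7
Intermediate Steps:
j = 6963653007/86 (j = (22527 - 13008)*(8508 - 135/86) = 9519*(8508 - 135*1/86) = 9519*(8508 - 135/86) = 9519*(731553/86) = 6963653007/86 ≈ 8.0973e+7)
j + B = 6963653007/86 + 19093 = 6965295005/86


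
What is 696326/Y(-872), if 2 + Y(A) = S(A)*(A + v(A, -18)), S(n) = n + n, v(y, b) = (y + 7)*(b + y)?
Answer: -348163/670548817 ≈ -0.00051922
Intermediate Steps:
v(y, b) = (7 + y)*(b + y)
S(n) = 2*n
Y(A) = -2 + 2*A*(-126 + A² - 10*A) (Y(A) = -2 + (2*A)*(A + (A² + 7*(-18) + 7*A - 18*A)) = -2 + (2*A)*(A + (A² - 126 + 7*A - 18*A)) = -2 + (2*A)*(A + (-126 + A² - 11*A)) = -2 + (2*A)*(-126 + A² - 10*A) = -2 + 2*A*(-126 + A² - 10*A))
696326/Y(-872) = 696326/(-2 - 252*(-872) - 20*(-872)² + 2*(-872)³) = 696326/(-2 + 219744 - 20*760384 + 2*(-663054848)) = 696326/(-2 + 219744 - 15207680 - 1326109696) = 696326/(-1341097634) = 696326*(-1/1341097634) = -348163/670548817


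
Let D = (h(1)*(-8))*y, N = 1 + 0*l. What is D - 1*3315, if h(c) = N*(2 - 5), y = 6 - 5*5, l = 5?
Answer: -3771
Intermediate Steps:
N = 1 (N = 1 + 0*5 = 1 + 0 = 1)
y = -19 (y = 6 - 25 = -19)
h(c) = -3 (h(c) = 1*(2 - 5) = 1*(-3) = -3)
D = -456 (D = -3*(-8)*(-19) = 24*(-19) = -456)
D - 1*3315 = -456 - 1*3315 = -456 - 3315 = -3771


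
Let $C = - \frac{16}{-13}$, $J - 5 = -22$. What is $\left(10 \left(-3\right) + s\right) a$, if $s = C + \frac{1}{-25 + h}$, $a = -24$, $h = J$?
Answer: $\frac{62884}{91} \approx 691.03$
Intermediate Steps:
$J = -17$ ($J = 5 - 22 = -17$)
$h = -17$
$C = \frac{16}{13}$ ($C = \left(-16\right) \left(- \frac{1}{13}\right) = \frac{16}{13} \approx 1.2308$)
$s = \frac{659}{546}$ ($s = \frac{16}{13} + \frac{1}{-25 - 17} = \frac{16}{13} + \frac{1}{-42} = \frac{16}{13} - \frac{1}{42} = \frac{659}{546} \approx 1.207$)
$\left(10 \left(-3\right) + s\right) a = \left(10 \left(-3\right) + \frac{659}{546}\right) \left(-24\right) = \left(-30 + \frac{659}{546}\right) \left(-24\right) = \left(- \frac{15721}{546}\right) \left(-24\right) = \frac{62884}{91}$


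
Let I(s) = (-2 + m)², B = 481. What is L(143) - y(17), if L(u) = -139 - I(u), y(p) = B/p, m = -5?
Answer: -3677/17 ≈ -216.29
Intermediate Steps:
y(p) = 481/p
I(s) = 49 (I(s) = (-2 - 5)² = (-7)² = 49)
L(u) = -188 (L(u) = -139 - 1*49 = -139 - 49 = -188)
L(143) - y(17) = -188 - 481/17 = -3677/17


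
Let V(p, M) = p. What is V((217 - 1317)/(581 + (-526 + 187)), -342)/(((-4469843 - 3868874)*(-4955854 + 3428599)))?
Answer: -10/28017763910037 ≈ -3.5692e-13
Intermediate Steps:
V((217 - 1317)/(581 + (-526 + 187)), -342)/(((-4469843 - 3868874)*(-4955854 + 3428599))) = ((217 - 1317)/(581 + (-526 + 187)))/(((-4469843 - 3868874)*(-4955854 + 3428599))) = (-1100/(581 - 339))/((-8338717*(-1527255))) = -1100/242/12735347231835 = -1100*1/242*(1/12735347231835) = -50/11*1/12735347231835 = -10/28017763910037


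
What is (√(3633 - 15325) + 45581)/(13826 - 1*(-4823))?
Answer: 45581/18649 + 2*I*√2923/18649 ≈ 2.4442 + 0.0057981*I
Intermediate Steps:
(√(3633 - 15325) + 45581)/(13826 - 1*(-4823)) = (√(-11692) + 45581)/(13826 + 4823) = (2*I*√2923 + 45581)/18649 = (45581 + 2*I*√2923)*(1/18649) = 45581/18649 + 2*I*√2923/18649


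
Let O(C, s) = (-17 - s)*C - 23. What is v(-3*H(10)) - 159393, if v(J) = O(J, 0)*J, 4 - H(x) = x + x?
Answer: -199665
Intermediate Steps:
O(C, s) = -23 + C*(-17 - s) (O(C, s) = C*(-17 - s) - 23 = -23 + C*(-17 - s))
H(x) = 4 - 2*x (H(x) = 4 - (x + x) = 4 - 2*x)
v(J) = J*(-23 - 17*J) (v(J) = (-23 - 17*J - 1*J*0)*J = (-23 - 17*J + 0)*J = (-23 - 17*J)*J = J*(-23 - 17*J))
v(-3*H(10)) - 159393 = -(-3*(4 - 2*10))*(23 + 17*(-3*(4 - 2*10))) - 159393 = -(-3*(4 - 20))*(23 + 17*(-3*(4 - 20))) - 159393 = -(-3*(-16))*(23 + 17*(-3*(-16))) - 159393 = -1*48*(23 + 17*48) - 159393 = -1*48*(23 + 816) - 159393 = -1*48*839 - 159393 = -40272 - 159393 = -199665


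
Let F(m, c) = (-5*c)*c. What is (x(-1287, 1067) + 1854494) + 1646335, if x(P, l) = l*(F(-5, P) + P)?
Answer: -8834601015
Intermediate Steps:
F(m, c) = -5*c²
x(P, l) = l*(P - 5*P²) (x(P, l) = l*(-5*P² + P) = l*(P - 5*P²))
(x(-1287, 1067) + 1854494) + 1646335 = (-1287*1067*(1 - 5*(-1287)) + 1854494) + 1646335 = (-1287*1067*(1 + 6435) + 1854494) + 1646335 = (-1287*1067*6436 + 1854494) + 1646335 = (-8838101844 + 1854494) + 1646335 = -8836247350 + 1646335 = -8834601015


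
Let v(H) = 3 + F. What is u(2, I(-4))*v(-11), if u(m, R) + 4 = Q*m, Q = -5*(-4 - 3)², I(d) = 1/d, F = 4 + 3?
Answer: -4940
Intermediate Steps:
F = 7
v(H) = 10 (v(H) = 3 + 7 = 10)
Q = -245 (Q = -5*(-7)² = -5*49 = -245)
u(m, R) = -4 - 245*m
u(2, I(-4))*v(-11) = (-4 - 245*2)*10 = (-4 - 490)*10 = -494*10 = -4940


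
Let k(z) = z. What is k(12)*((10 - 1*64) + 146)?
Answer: 1104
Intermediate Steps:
k(12)*((10 - 1*64) + 146) = 12*((10 - 1*64) + 146) = 12*((10 - 64) + 146) = 12*(-54 + 146) = 12*92 = 1104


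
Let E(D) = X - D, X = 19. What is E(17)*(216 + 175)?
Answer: 782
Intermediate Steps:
E(D) = 19 - D
E(17)*(216 + 175) = (19 - 1*17)*(216 + 175) = (19 - 17)*391 = 2*391 = 782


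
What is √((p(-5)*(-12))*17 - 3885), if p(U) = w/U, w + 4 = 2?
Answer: I*√99165/5 ≈ 62.981*I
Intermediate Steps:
w = -2 (w = -4 + 2 = -2)
p(U) = -2/U
√((p(-5)*(-12))*17 - 3885) = √((-2/(-5)*(-12))*17 - 3885) = √((-2*(-⅕)*(-12))*17 - 3885) = √(((⅖)*(-12))*17 - 3885) = √(-24/5*17 - 3885) = √(-408/5 - 3885) = √(-19833/5) = I*√99165/5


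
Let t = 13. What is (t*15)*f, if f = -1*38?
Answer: -7410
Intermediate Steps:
f = -38
(t*15)*f = (13*15)*(-38) = 195*(-38) = -7410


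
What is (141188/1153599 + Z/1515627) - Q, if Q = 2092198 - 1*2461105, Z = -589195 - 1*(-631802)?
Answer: 215002258877186060/582808597191 ≈ 3.6891e+5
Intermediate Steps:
Z = 42607 (Z = -589195 + 631802 = 42607)
Q = -368907 (Q = 2092198 - 2461105 = -368907)
(141188/1153599 + Z/1515627) - Q = (141188/1153599 + 42607/1515627) - 1*(-368907) = (141188*(1/1153599) + 42607*(1/1515627)) + 368907 = (141188/1153599 + 42607/1515627) + 368907 = 87713245823/582808597191 + 368907 = 215002258877186060/582808597191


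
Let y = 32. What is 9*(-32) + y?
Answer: -256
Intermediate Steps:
9*(-32) + y = 9*(-32) + 32 = -288 + 32 = -256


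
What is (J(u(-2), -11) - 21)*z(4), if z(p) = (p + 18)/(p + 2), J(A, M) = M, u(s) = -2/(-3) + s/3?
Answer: -352/3 ≈ -117.33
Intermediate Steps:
u(s) = ⅔ + s/3 (u(s) = -2*(-⅓) + s*(⅓) = ⅔ + s/3)
z(p) = (18 + p)/(2 + p)
(J(u(-2), -11) - 21)*z(4) = (-11 - 21)*((18 + 4)/(2 + 4)) = -32*22/6 = -16*22/3 = -32*11/3 = -352/3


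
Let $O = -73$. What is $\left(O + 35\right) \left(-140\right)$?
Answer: $5320$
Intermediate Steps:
$\left(O + 35\right) \left(-140\right) = \left(-73 + 35\right) \left(-140\right) = \left(-38\right) \left(-140\right) = 5320$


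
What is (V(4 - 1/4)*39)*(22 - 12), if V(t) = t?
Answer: 2925/2 ≈ 1462.5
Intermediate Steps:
(V(4 - 1/4)*39)*(22 - 12) = ((4 - 1/4)*39)*(22 - 12) = ((4 - 1*1/4)*39)*10 = ((4 - 1/4)*39)*10 = ((15/4)*39)*10 = (585/4)*10 = 2925/2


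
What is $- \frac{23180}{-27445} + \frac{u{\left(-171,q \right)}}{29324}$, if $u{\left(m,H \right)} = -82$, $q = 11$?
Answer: $\frac{67747983}{80479718} \approx 0.8418$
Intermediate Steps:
$- \frac{23180}{-27445} + \frac{u{\left(-171,q \right)}}{29324} = - \frac{23180}{-27445} - \frac{82}{29324} = \left(-23180\right) \left(- \frac{1}{27445}\right) - \frac{41}{14662} = \frac{4636}{5489} - \frac{41}{14662} = \frac{67747983}{80479718}$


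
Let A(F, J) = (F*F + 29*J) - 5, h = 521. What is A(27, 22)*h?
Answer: 709602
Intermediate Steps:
A(F, J) = -5 + F² + 29*J (A(F, J) = (F² + 29*J) - 5 = -5 + F² + 29*J)
A(27, 22)*h = (-5 + 27² + 29*22)*521 = (-5 + 729 + 638)*521 = 1362*521 = 709602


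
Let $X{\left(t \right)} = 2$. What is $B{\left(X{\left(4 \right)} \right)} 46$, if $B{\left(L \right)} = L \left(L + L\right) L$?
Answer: $736$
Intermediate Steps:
$B{\left(L \right)} = 2 L^{3}$ ($B{\left(L \right)} = L 2 L L = 2 L^{2} L = 2 L^{3}$)
$B{\left(X{\left(4 \right)} \right)} 46 = 2 \cdot 2^{3} \cdot 46 = 2 \cdot 8 \cdot 46 = 16 \cdot 46 = 736$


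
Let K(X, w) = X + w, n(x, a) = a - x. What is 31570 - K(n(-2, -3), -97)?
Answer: 31668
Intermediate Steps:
31570 - K(n(-2, -3), -97) = 31570 - ((-3 - 1*(-2)) - 97) = 31570 - ((-3 + 2) - 97) = 31570 - (-1 - 97) = 31570 - 1*(-98) = 31570 + 98 = 31668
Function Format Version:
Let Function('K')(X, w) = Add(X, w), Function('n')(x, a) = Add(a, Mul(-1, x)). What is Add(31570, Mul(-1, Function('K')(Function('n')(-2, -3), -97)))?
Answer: 31668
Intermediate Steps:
Add(31570, Mul(-1, Function('K')(Function('n')(-2, -3), -97))) = Add(31570, Mul(-1, Add(Add(-3, Mul(-1, -2)), -97))) = Add(31570, Mul(-1, Add(Add(-3, 2), -97))) = Add(31570, Mul(-1, Add(-1, -97))) = Add(31570, Mul(-1, -98)) = Add(31570, 98) = 31668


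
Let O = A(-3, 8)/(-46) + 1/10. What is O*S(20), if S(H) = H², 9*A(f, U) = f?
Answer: 2960/69 ≈ 42.899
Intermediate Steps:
A(f, U) = f/9
O = 37/345 (O = ((⅑)*(-3))/(-46) + 1/10 = -⅓*(-1/46) + 1*(⅒) = 1/138 + ⅒ = 37/345 ≈ 0.10725)
O*S(20) = (37/345)*20² = (37/345)*400 = 2960/69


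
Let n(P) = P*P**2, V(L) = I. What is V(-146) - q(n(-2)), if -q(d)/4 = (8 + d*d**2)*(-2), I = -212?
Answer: 3820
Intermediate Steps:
V(L) = -212
n(P) = P**3
q(d) = 64 + 8*d**3 (q(d) = -4*(8 + d*d**2)*(-2) = -4*(8 + d**3)*(-2) = -4*(-16 - 2*d**3) = 64 + 8*d**3)
V(-146) - q(n(-2)) = -212 - (64 + 8*((-2)**3)**3) = -212 - (64 + 8*(-8)**3) = -212 - (64 + 8*(-512)) = -212 - (64 - 4096) = -212 - 1*(-4032) = -212 + 4032 = 3820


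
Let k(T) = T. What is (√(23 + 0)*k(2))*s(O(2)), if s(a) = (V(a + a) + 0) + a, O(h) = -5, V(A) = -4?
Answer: -18*√23 ≈ -86.325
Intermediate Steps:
s(a) = -4 + a (s(a) = (-4 + 0) + a = -4 + a)
(√(23 + 0)*k(2))*s(O(2)) = (√(23 + 0)*2)*(-4 - 5) = (√23*2)*(-9) = (2*√23)*(-9) = -18*√23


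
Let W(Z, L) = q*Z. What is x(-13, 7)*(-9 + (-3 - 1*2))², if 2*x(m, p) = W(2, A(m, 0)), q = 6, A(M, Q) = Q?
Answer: 1176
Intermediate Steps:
W(Z, L) = 6*Z
x(m, p) = 6 (x(m, p) = (6*2)/2 = (½)*12 = 6)
x(-13, 7)*(-9 + (-3 - 1*2))² = 6*(-9 + (-3 - 1*2))² = 6*(-9 + (-3 - 2))² = 6*(-9 - 5)² = 6*(-14)² = 6*196 = 1176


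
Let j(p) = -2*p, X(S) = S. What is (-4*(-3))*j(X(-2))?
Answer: 48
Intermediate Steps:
(-4*(-3))*j(X(-2)) = (-4*(-3))*(-2*(-2)) = 12*4 = 48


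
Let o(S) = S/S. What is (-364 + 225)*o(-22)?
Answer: -139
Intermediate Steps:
o(S) = 1
(-364 + 225)*o(-22) = (-364 + 225)*1 = -139*1 = -139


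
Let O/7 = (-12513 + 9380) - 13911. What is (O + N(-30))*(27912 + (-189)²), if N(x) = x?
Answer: -7593834954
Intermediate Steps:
O = -119308 (O = 7*((-12513 + 9380) - 13911) = 7*(-3133 - 13911) = 7*(-17044) = -119308)
(O + N(-30))*(27912 + (-189)²) = (-119308 - 30)*(27912 + (-189)²) = -119338*(27912 + 35721) = -119338*63633 = -7593834954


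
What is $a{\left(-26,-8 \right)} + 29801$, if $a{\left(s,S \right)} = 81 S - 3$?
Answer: $29150$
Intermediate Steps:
$a{\left(s,S \right)} = -3 + 81 S$
$a{\left(-26,-8 \right)} + 29801 = \left(-3 + 81 \left(-8\right)\right) + 29801 = \left(-3 - 648\right) + 29801 = -651 + 29801 = 29150$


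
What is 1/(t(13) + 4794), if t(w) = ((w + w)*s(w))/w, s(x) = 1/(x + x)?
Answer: 13/62323 ≈ 0.00020859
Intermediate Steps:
s(x) = 1/(2*x)
t(w) = 1/w (t(w) = ((w + w)*(1/(2*w)))/w = ((2*w)*(1/(2*w)))/w = 1/w)
1/(t(13) + 4794) = 1/(1/13 + 4794) = 1/(62323/13) = 13/62323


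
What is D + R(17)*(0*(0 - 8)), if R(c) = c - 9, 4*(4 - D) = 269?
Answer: -253/4 ≈ -63.250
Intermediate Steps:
D = -253/4 (D = 4 - ¼*269 = 4 - 269/4 = -253/4 ≈ -63.250)
R(c) = -9 + c
D + R(17)*(0*(0 - 8)) = -253/4 + (-9 + 17)*(0*(0 - 8)) = -253/4 + 8*(0*(-8)) = -253/4 + 8*0 = -253/4 + 0 = -253/4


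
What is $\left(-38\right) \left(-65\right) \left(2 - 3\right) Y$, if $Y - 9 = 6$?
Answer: $-37050$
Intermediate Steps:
$Y = 15$ ($Y = 9 + 6 = 15$)
$\left(-38\right) \left(-65\right) \left(2 - 3\right) Y = \left(-38\right) \left(-65\right) \left(2 - 3\right) 15 = 2470 \left(\left(-1\right) 15\right) = 2470 \left(-15\right) = -37050$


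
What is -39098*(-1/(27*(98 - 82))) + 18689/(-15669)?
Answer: 33586273/376056 ≈ 89.312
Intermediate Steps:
-39098*(-1/(27*(98 - 82))) + 18689/(-15669) = -39098/(16*(-27)) + 18689*(-1/15669) = -39098/(-432) - 18689/15669 = -39098*(-1/432) - 18689/15669 = 19549/216 - 18689/15669 = 33586273/376056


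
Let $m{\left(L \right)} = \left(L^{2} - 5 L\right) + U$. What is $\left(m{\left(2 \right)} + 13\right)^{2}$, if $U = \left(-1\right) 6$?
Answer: $1$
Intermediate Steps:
$U = -6$
$m{\left(L \right)} = -6 + L^{2} - 5 L$ ($m{\left(L \right)} = \left(L^{2} - 5 L\right) - 6 = -6 + L^{2} - 5 L$)
$\left(m{\left(2 \right)} + 13\right)^{2} = \left(\left(-6 + 2^{2} - 10\right) + 13\right)^{2} = \left(\left(-6 + 4 - 10\right) + 13\right)^{2} = \left(-12 + 13\right)^{2} = 1^{2} = 1$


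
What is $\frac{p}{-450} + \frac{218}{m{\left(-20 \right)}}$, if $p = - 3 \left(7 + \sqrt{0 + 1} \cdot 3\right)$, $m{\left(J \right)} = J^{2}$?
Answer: $\frac{367}{600} \approx 0.61167$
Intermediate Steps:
$p = -30$ ($p = - 3 \left(7 + \sqrt{1} \cdot 3\right) = - 3 \left(7 + 1 \cdot 3\right) = - 3 \left(7 + 3\right) = \left(-3\right) 10 = -30$)
$\frac{p}{-450} + \frac{218}{m{\left(-20 \right)}} = - \frac{30}{-450} + \frac{218}{\left(-20\right)^{2}} = \left(-30\right) \left(- \frac{1}{450}\right) + \frac{218}{400} = \frac{1}{15} + 218 \cdot \frac{1}{400} = \frac{1}{15} + \frac{109}{200} = \frac{367}{600}$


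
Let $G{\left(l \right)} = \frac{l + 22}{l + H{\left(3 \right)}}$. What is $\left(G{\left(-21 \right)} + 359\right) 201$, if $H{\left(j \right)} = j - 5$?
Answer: $\frac{1659456}{23} \approx 72150.0$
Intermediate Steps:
$H{\left(j \right)} = -5 + j$
$G{\left(l \right)} = \frac{22 + l}{-2 + l}$ ($G{\left(l \right)} = \frac{l + 22}{l + \left(-5 + 3\right)} = \frac{22 + l}{l - 2} = \frac{22 + l}{-2 + l}$)
$\left(G{\left(-21 \right)} + 359\right) 201 = \left(\frac{22 - 21}{-2 - 21} + 359\right) 201 = \left(\frac{1}{-23} \cdot 1 + 359\right) 201 = \left(\left(- \frac{1}{23}\right) 1 + 359\right) 201 = \left(- \frac{1}{23} + 359\right) 201 = \frac{8256}{23} \cdot 201 = \frac{1659456}{23}$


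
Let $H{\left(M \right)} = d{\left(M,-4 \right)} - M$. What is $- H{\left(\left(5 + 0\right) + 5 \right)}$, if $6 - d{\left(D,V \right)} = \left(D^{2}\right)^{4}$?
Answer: $100000004$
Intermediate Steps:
$d{\left(D,V \right)} = 6 - D^{8}$ ($d{\left(D,V \right)} = 6 - \left(D^{2}\right)^{4} = 6 - D^{8}$)
$H{\left(M \right)} = 6 - M - M^{8}$ ($H{\left(M \right)} = \left(6 - M^{8}\right) - M = 6 - M - M^{8}$)
$- H{\left(\left(5 + 0\right) + 5 \right)} = - (6 - \left(\left(5 + 0\right) + 5\right) - \left(\left(5 + 0\right) + 5\right)^{8}) = - (6 - \left(5 + 5\right) - \left(5 + 5\right)^{8}) = - (6 - 10 - 10^{8}) = - (6 - 10 - 100000000) = \left(-1\right) \left(-100000004\right) = 100000004$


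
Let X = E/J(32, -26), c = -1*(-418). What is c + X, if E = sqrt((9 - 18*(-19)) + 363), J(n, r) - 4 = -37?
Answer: 418 - sqrt(714)/33 ≈ 417.19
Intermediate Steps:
J(n, r) = -33 (J(n, r) = 4 - 37 = -33)
c = 418
E = sqrt(714) (E = sqrt((9 + 342) + 363) = sqrt(351 + 363) = sqrt(714) ≈ 26.721)
X = -sqrt(714)/33 (X = sqrt(714)/(-33) = sqrt(714)*(-1/33) = -sqrt(714)/33 ≈ -0.80972)
c + X = 418 - sqrt(714)/33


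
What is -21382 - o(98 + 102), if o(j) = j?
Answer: -21582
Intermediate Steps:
-21382 - o(98 + 102) = -21382 - (98 + 102) = -21382 - 1*200 = -21382 - 200 = -21582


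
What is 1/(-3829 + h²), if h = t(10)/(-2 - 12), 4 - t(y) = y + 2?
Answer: -49/187605 ≈ -0.00026119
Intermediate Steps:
t(y) = 2 - y (t(y) = 4 - (y + 2) = 4 - (2 + y) = 4 + (-2 - y) = 2 - y)
h = 4/7 (h = (2 - 1*10)/(-2 - 12) = (2 - 10)/(-14) = -8*(-1/14) = 4/7 ≈ 0.57143)
1/(-3829 + h²) = 1/(-3829 + (4/7)²) = 1/(-3829 + 16/49) = 1/(-187605/49) = -49/187605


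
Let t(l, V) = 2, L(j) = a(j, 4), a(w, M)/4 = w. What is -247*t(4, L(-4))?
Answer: -494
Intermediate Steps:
a(w, M) = 4*w
L(j) = 4*j
-247*t(4, L(-4)) = -247*2 = -494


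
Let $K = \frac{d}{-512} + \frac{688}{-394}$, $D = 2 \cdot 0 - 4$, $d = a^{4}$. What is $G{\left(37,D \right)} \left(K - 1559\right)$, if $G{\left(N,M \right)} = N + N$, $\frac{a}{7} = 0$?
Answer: $- \frac{22752558}{197} \approx -1.155 \cdot 10^{5}$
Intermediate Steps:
$a = 0$ ($a = 7 \cdot 0 = 0$)
$d = 0$ ($d = 0^{4} = 0$)
$D = -4$ ($D = 0 - 4 = -4$)
$K = - \frac{344}{197}$ ($K = \frac{0}{-512} + \frac{688}{-394} = 0 \left(- \frac{1}{512}\right) + 688 \left(- \frac{1}{394}\right) = 0 - \frac{344}{197} = - \frac{344}{197} \approx -1.7462$)
$G{\left(N,M \right)} = 2 N$
$G{\left(37,D \right)} \left(K - 1559\right) = 2 \cdot 37 \left(- \frac{344}{197} - 1559\right) = 74 \left(- \frac{307467}{197}\right) = - \frac{22752558}{197}$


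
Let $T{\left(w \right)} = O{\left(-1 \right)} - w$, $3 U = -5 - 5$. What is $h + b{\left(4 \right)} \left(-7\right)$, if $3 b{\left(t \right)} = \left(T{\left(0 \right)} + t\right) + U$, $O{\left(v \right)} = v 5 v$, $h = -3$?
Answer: $- \frac{146}{9} \approx -16.222$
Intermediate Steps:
$U = - \frac{10}{3}$ ($U = \frac{-5 - 5}{3} = \frac{1}{3} \left(-10\right) = - \frac{10}{3} \approx -3.3333$)
$O{\left(v \right)} = 5 v^{2}$ ($O{\left(v \right)} = 5 v v = 5 v^{2}$)
$T{\left(w \right)} = 5 - w$ ($T{\left(w \right)} = 5 \left(-1\right)^{2} - w = 5 \cdot 1 - w = 5 - w$)
$b{\left(t \right)} = \frac{5}{9} + \frac{t}{3}$ ($b{\left(t \right)} = \frac{\left(\left(5 - 0\right) + t\right) - \frac{10}{3}}{3} = \frac{\left(\left(5 + 0\right) + t\right) - \frac{10}{3}}{3} = \frac{\left(5 + t\right) - \frac{10}{3}}{3} = \frac{\frac{5}{3} + t}{3} = \frac{5}{9} + \frac{t}{3}$)
$h + b{\left(4 \right)} \left(-7\right) = -3 + \left(\frac{5}{9} + \frac{1}{3} \cdot 4\right) \left(-7\right) = -3 + \left(\frac{5}{9} + \frac{4}{3}\right) \left(-7\right) = -3 + \frac{17}{9} \left(-7\right) = -3 - \frac{119}{9} = - \frac{146}{9}$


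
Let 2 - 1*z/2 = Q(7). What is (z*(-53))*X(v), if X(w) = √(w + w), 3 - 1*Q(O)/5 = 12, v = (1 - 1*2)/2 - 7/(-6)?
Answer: -9964*√3/3 ≈ -5752.7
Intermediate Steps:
v = ⅔ (v = (1 - 2)*(½) - 7*(-⅙) = -1*½ + 7/6 = -½ + 7/6 = ⅔ ≈ 0.66667)
Q(O) = -45 (Q(O) = 15 - 5*12 = 15 - 60 = -45)
z = 94 (z = 4 - 2*(-45) = 4 + 90 = 94)
X(w) = √2*√w (X(w) = √(2*w) = √2*√w)
(z*(-53))*X(v) = (94*(-53))*(√2*√(⅔)) = -4982*√2*√6/3 = -9964*√3/3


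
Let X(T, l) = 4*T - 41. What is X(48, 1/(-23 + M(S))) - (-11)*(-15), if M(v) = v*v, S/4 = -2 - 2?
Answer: -14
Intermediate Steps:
S = -16 (S = 4*(-2 - 2) = 4*(-4) = -16)
M(v) = v²
X(T, l) = -41 + 4*T
X(48, 1/(-23 + M(S))) - (-11)*(-15) = (-41 + 4*48) - (-11)*(-15) = (-41 + 192) - 1*165 = 151 - 165 = -14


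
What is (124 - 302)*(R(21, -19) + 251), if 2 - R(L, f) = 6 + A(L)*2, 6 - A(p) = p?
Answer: -49306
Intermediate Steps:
A(p) = 6 - p
R(L, f) = -16 + 2*L (R(L, f) = 2 - (6 + (6 - L)*2) = 2 - (6 + (12 - 2*L)) = 2 - (18 - 2*L) = 2 + (-18 + 2*L) = -16 + 2*L)
(124 - 302)*(R(21, -19) + 251) = (124 - 302)*((-16 + 2*21) + 251) = -178*((-16 + 42) + 251) = -178*(26 + 251) = -178*277 = -49306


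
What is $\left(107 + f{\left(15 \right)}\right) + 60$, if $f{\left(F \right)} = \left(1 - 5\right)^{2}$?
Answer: $183$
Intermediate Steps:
$f{\left(F \right)} = 16$ ($f{\left(F \right)} = \left(-4\right)^{2} = 16$)
$\left(107 + f{\left(15 \right)}\right) + 60 = \left(107 + 16\right) + 60 = 123 + 60 = 183$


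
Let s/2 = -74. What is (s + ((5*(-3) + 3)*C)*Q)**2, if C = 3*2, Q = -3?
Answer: 4624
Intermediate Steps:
C = 6
s = -148 (s = 2*(-74) = -148)
(s + ((5*(-3) + 3)*C)*Q)**2 = (-148 + ((5*(-3) + 3)*6)*(-3))**2 = (-148 + ((-15 + 3)*6)*(-3))**2 = (-148 - 12*6*(-3))**2 = (-148 - 72*(-3))**2 = (-148 + 216)**2 = 68**2 = 4624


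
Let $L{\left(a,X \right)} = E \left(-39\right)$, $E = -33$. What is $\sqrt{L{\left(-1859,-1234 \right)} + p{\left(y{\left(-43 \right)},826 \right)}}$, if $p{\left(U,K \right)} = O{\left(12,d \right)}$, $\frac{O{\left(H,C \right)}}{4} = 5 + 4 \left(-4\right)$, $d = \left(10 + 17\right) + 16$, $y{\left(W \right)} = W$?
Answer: $\sqrt{1243} \approx 35.256$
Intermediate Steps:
$L{\left(a,X \right)} = 1287$ ($L{\left(a,X \right)} = \left(-33\right) \left(-39\right) = 1287$)
$d = 43$ ($d = 27 + 16 = 43$)
$O{\left(H,C \right)} = -44$ ($O{\left(H,C \right)} = 4 \left(5 + 4 \left(-4\right)\right) = 4 \left(5 - 16\right) = 4 \left(-11\right) = -44$)
$p{\left(U,K \right)} = -44$
$\sqrt{L{\left(-1859,-1234 \right)} + p{\left(y{\left(-43 \right)},826 \right)}} = \sqrt{1287 - 44} = \sqrt{1243}$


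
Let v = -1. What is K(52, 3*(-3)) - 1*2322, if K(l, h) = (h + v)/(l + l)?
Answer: -120749/52 ≈ -2322.1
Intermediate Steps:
K(l, h) = (-1 + h)/(2*l) (K(l, h) = (h - 1)/(l + l) = (-1 + h)/((2*l)) = (-1 + h)*(1/(2*l)) = (-1 + h)/(2*l))
K(52, 3*(-3)) - 1*2322 = (½)*(-1 + 3*(-3))/52 - 1*2322 = (½)*(1/52)*(-1 - 9) - 2322 = (½)*(1/52)*(-10) - 2322 = -5/52 - 2322 = -120749/52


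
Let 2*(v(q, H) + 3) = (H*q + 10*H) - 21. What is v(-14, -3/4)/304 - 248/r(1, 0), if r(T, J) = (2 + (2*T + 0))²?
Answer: -1181/76 ≈ -15.539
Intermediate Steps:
v(q, H) = -27/2 + 5*H + H*q/2 (v(q, H) = -3 + ((H*q + 10*H) - 21)/2 = -3 + ((10*H + H*q) - 21)/2 = -3 + (-21 + 10*H + H*q)/2 = -3 + (-21/2 + 5*H + H*q/2) = -27/2 + 5*H + H*q/2)
r(T, J) = (2 + 2*T)²
v(-14, -3/4)/304 - 248/r(1, 0) = (-27/2 + 5*(-3/4) + (½)*(-3/4)*(-14))/304 - 248*1/(4*(1 + 1)²) = (-27/2 + 5*(-3*¼) + (½)*(-3*¼)*(-14))*(1/304) - 248/(4*2²) = (-27/2 + 5*(-¾) + (½)*(-¾)*(-14))*(1/304) - 248/(4*4) = (-27/2 - 15/4 + 21/4)*(1/304) - 248/16 = -12*1/304 - 248*1/16 = -3/76 - 31/2 = -1181/76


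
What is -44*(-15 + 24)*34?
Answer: -13464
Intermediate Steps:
-44*(-15 + 24)*34 = -44*9*34 = -396*34 = -13464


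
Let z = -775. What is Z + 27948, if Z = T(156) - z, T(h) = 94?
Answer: 28817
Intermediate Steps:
Z = 869 (Z = 94 - 1*(-775) = 94 + 775 = 869)
Z + 27948 = 869 + 27948 = 28817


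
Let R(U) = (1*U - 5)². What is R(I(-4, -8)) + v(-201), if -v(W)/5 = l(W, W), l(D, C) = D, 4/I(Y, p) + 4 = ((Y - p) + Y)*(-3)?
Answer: 1041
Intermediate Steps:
I(Y, p) = 4/(-4 - 6*Y + 3*p) (I(Y, p) = 4/(-4 + ((Y - p) + Y)*(-3)) = 4/(-4 + (-p + 2*Y)*(-3)) = 4/(-4 + (-6*Y + 3*p)) = 4/(-4 - 6*Y + 3*p))
v(W) = -5*W
R(U) = (-5 + U)² (R(U) = (U - 5)² = (-5 + U)²)
R(I(-4, -8)) + v(-201) = (-5 + 4/(-4 - 6*(-4) + 3*(-8)))² - 5*(-201) = (-5 + 4/(-4 + 24 - 24))² + 1005 = (-5 + 4/(-4))² + 1005 = (-5 + 4*(-¼))² + 1005 = (-5 - 1)² + 1005 = (-6)² + 1005 = 36 + 1005 = 1041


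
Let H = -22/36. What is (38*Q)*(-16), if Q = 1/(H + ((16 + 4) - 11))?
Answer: -10944/151 ≈ -72.477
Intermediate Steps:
H = -11/18 (H = -22*1/36 = -11/18 ≈ -0.61111)
Q = 18/151 (Q = 1/(-11/18 + ((16 + 4) - 11)) = 1/(-11/18 + (20 - 11)) = 1/(-11/18 + 9) = 1/(151/18) = 18/151 ≈ 0.11921)
(38*Q)*(-16) = (38*(18/151))*(-16) = (684/151)*(-16) = -10944/151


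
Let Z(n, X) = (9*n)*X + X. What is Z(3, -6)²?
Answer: 28224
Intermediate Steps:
Z(n, X) = X + 9*X*n (Z(n, X) = 9*X*n + X = X + 9*X*n)
Z(3, -6)² = (-6*(1 + 9*3))² = (-6*(1 + 27))² = (-6*28)² = (-168)² = 28224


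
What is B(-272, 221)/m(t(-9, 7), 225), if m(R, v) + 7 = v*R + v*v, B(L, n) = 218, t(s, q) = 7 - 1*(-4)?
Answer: 218/53093 ≈ 0.0041060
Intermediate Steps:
t(s, q) = 11 (t(s, q) = 7 + 4 = 11)
m(R, v) = -7 + v² + R*v (m(R, v) = -7 + (v*R + v*v) = -7 + (R*v + v²) = -7 + (v² + R*v) = -7 + v² + R*v)
B(-272, 221)/m(t(-9, 7), 225) = 218/(-7 + 225² + 11*225) = 218/(-7 + 50625 + 2475) = 218/53093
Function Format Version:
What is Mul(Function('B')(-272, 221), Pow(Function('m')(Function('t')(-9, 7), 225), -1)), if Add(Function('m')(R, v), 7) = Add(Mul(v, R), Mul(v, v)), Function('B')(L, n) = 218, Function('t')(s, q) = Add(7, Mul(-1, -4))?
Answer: Rational(218, 53093) ≈ 0.0041060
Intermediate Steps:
Function('t')(s, q) = 11 (Function('t')(s, q) = Add(7, 4) = 11)
Function('m')(R, v) = Add(-7, Pow(v, 2), Mul(R, v)) (Function('m')(R, v) = Add(-7, Add(Mul(v, R), Mul(v, v))) = Add(-7, Add(Mul(R, v), Pow(v, 2))) = Add(-7, Add(Pow(v, 2), Mul(R, v))) = Add(-7, Pow(v, 2), Mul(R, v)))
Mul(Function('B')(-272, 221), Pow(Function('m')(Function('t')(-9, 7), 225), -1)) = Mul(218, Pow(Add(-7, Pow(225, 2), Mul(11, 225)), -1)) = Mul(218, Pow(Add(-7, 50625, 2475), -1)) = Mul(218, Pow(53093, -1)) = Mul(218, Rational(1, 53093)) = Rational(218, 53093)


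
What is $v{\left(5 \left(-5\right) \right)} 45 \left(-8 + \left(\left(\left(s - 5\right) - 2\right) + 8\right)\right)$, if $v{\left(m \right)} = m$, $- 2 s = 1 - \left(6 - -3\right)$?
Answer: $3375$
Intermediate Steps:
$s = 4$ ($s = - \frac{1 - \left(6 - -3\right)}{2} = - \frac{1 - \left(6 + 3\right)}{2} = - \frac{1 - 9}{2} = \left(- \frac{1}{2}\right) \left(-8\right) = 4$)
$v{\left(5 \left(-5\right) \right)} 45 \left(-8 + \left(\left(\left(s - 5\right) - 2\right) + 8\right)\right) = 5 \left(-5\right) 45 \left(-8 + \left(\left(\left(4 - 5\right) - 2\right) + 8\right)\right) = \left(-25\right) 45 \left(-8 + \left(\left(-1 - 2\right) + 8\right)\right) = - 1125 \left(-8 + \left(-3 + 8\right)\right) = - 1125 \left(-8 + 5\right) = \left(-1125\right) \left(-3\right) = 3375$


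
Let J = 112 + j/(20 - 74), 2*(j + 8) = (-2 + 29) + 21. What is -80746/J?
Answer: -1090071/1508 ≈ -722.86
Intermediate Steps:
j = 16 (j = -8 + ((-2 + 29) + 21)/2 = -8 + (27 + 21)/2 = -8 + (½)*48 = -8 + 24 = 16)
J = 3016/27 (J = 112 + 16/(20 - 74) = 112 + 16/(-54) = 112 - 1/54*16 = 112 - 8/27 = 3016/27 ≈ 111.70)
-80746/J = -80746/3016/27 = -80746*27/3016 = -1090071/1508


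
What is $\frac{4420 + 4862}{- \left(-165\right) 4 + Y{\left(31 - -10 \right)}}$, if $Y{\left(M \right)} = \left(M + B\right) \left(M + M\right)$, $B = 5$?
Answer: $\frac{4641}{2216} \approx 2.0943$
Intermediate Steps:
$Y{\left(M \right)} = 2 M \left(5 + M\right)$ ($Y{\left(M \right)} = \left(M + 5\right) \left(M + M\right) = \left(5 + M\right) 2 M = 2 M \left(5 + M\right)$)
$\frac{4420 + 4862}{- \left(-165\right) 4 + Y{\left(31 - -10 \right)}} = \frac{4420 + 4862}{- \left(-165\right) 4 + 2 \left(31 - -10\right) \left(5 + \left(31 - -10\right)\right)} = \frac{9282}{\left(-1\right) \left(-660\right) + 2 \left(31 + 10\right) \left(5 + \left(31 + 10\right)\right)} = \frac{9282}{660 + 2 \cdot 41 \left(5 + 41\right)} = \frac{9282}{660 + 2 \cdot 41 \cdot 46} = \frac{9282}{660 + 3772} = \frac{9282}{4432} = 9282 \cdot \frac{1}{4432} = \frac{4641}{2216}$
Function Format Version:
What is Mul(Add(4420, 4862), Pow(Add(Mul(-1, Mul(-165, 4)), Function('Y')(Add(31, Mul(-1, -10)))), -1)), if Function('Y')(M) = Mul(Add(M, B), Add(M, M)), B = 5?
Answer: Rational(4641, 2216) ≈ 2.0943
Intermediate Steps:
Function('Y')(M) = Mul(2, M, Add(5, M)) (Function('Y')(M) = Mul(Add(M, 5), Add(M, M)) = Mul(Add(5, M), Mul(2, M)) = Mul(2, M, Add(5, M)))
Mul(Add(4420, 4862), Pow(Add(Mul(-1, Mul(-165, 4)), Function('Y')(Add(31, Mul(-1, -10)))), -1)) = Mul(Add(4420, 4862), Pow(Add(Mul(-1, Mul(-165, 4)), Mul(2, Add(31, Mul(-1, -10)), Add(5, Add(31, Mul(-1, -10))))), -1)) = Mul(9282, Pow(Add(Mul(-1, -660), Mul(2, Add(31, 10), Add(5, Add(31, 10)))), -1)) = Mul(9282, Pow(Add(660, Mul(2, 41, Add(5, 41))), -1)) = Mul(9282, Pow(Add(660, Mul(2, 41, 46)), -1)) = Mul(9282, Pow(Add(660, 3772), -1)) = Mul(9282, Pow(4432, -1)) = Mul(9282, Rational(1, 4432)) = Rational(4641, 2216)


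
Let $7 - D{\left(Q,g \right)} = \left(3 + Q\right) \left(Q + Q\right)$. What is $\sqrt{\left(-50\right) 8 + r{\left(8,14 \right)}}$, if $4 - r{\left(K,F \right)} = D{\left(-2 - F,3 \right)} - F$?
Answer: $3 \sqrt{3} \approx 5.1962$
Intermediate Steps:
$D{\left(Q,g \right)} = 7 - 2 Q \left(3 + Q\right)$ ($D{\left(Q,g \right)} = 7 - \left(3 + Q\right) \left(Q + Q\right) = 7 - \left(3 + Q\right) 2 Q = 7 - 2 Q \left(3 + Q\right)$)
$r{\left(K,F \right)} = -15 - 5 F + 2 \left(-2 - F\right)^{2}$ ($r{\left(K,F \right)} = 4 - \left(\left(7 - 6 \left(-2 - F\right) - 2 \left(-2 - F\right)^{2}\right) - F\right) = 4 - \left(\left(7 + \left(12 + 6 F\right) - 2 \left(-2 - F\right)^{2}\right) - F\right) = 4 - \left(\left(19 - 2 \left(-2 - F\right)^{2} + 6 F\right) - F\right) = 4 - \left(19 - 2 \left(-2 - F\right)^{2} + 5 F\right) = -15 - 5 F + 2 \left(-2 - F\right)^{2}$)
$\sqrt{\left(-50\right) 8 + r{\left(8,14 \right)}} = \sqrt{\left(-50\right) 8 + \left(-7 + 2 \cdot 14^{2} + 3 \cdot 14\right)} = \sqrt{-400 + \left(-7 + 2 \cdot 196 + 42\right)} = \sqrt{-400 + \left(-7 + 392 + 42\right)} = \sqrt{-400 + 427} = \sqrt{27} = 3 \sqrt{3}$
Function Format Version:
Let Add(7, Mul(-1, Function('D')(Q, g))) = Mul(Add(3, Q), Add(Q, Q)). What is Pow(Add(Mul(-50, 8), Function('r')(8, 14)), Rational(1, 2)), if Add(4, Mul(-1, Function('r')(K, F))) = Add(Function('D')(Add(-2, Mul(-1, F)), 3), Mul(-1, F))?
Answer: Mul(3, Pow(3, Rational(1, 2))) ≈ 5.1962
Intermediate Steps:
Function('D')(Q, g) = Add(7, Mul(-2, Q, Add(3, Q))) (Function('D')(Q, g) = Add(7, Mul(-1, Mul(Add(3, Q), Add(Q, Q)))) = Add(7, Mul(-1, Mul(Add(3, Q), Mul(2, Q)))) = Add(7, Mul(-1, Mul(2, Q, Add(3, Q)))) = Add(7, Mul(-2, Q, Add(3, Q))))
Function('r')(K, F) = Add(-15, Mul(-5, F), Mul(2, Pow(Add(-2, Mul(-1, F)), 2))) (Function('r')(K, F) = Add(4, Mul(-1, Add(Add(7, Mul(-6, Add(-2, Mul(-1, F))), Mul(-2, Pow(Add(-2, Mul(-1, F)), 2))), Mul(-1, F)))) = Add(4, Mul(-1, Add(Add(7, Add(12, Mul(6, F)), Mul(-2, Pow(Add(-2, Mul(-1, F)), 2))), Mul(-1, F)))) = Add(4, Mul(-1, Add(Add(19, Mul(-2, Pow(Add(-2, Mul(-1, F)), 2)), Mul(6, F)), Mul(-1, F)))) = Add(4, Mul(-1, Add(19, Mul(-2, Pow(Add(-2, Mul(-1, F)), 2)), Mul(5, F)))) = Add(4, Add(-19, Mul(-5, F), Mul(2, Pow(Add(-2, Mul(-1, F)), 2)))) = Add(-15, Mul(-5, F), Mul(2, Pow(Add(-2, Mul(-1, F)), 2))))
Pow(Add(Mul(-50, 8), Function('r')(8, 14)), Rational(1, 2)) = Pow(Add(Mul(-50, 8), Add(-7, Mul(2, Pow(14, 2)), Mul(3, 14))), Rational(1, 2)) = Pow(Add(-400, Add(-7, Mul(2, 196), 42)), Rational(1, 2)) = Pow(Add(-400, Add(-7, 392, 42)), Rational(1, 2)) = Pow(Add(-400, 427), Rational(1, 2)) = Pow(27, Rational(1, 2)) = Mul(3, Pow(3, Rational(1, 2)))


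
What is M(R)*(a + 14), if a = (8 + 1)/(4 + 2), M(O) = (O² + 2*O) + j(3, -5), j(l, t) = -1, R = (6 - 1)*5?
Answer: 10447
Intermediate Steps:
R = 25 (R = 5*5 = 25)
M(O) = -1 + O² + 2*O (M(O) = (O² + 2*O) - 1 = -1 + O² + 2*O)
a = 3/2 (a = 9/6 = 9*(⅙) = 3/2 ≈ 1.5000)
M(R)*(a + 14) = (-1 + 25² + 2*25)*(3/2 + 14) = (-1 + 625 + 50)*(31/2) = 674*(31/2) = 10447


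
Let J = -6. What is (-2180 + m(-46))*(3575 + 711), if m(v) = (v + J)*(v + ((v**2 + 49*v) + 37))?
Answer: 23418704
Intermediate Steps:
m(v) = (-6 + v)*(37 + v**2 + 50*v) (m(v) = (v - 6)*(v + ((v**2 + 49*v) + 37)) = (-6 + v)*(v + (37 + v**2 + 49*v)) = (-6 + v)*(37 + v**2 + 50*v))
(-2180 + m(-46))*(3575 + 711) = (-2180 + (-222 + (-46)**3 - 263*(-46) + 44*(-46)**2))*(3575 + 711) = (-2180 + (-222 - 97336 + 12098 + 44*2116))*4286 = (-2180 + (-222 - 97336 + 12098 + 93104))*4286 = (-2180 + 7644)*4286 = 5464*4286 = 23418704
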